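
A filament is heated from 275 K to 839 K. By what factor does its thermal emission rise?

P ∝ T⁴, so the ratio is (839/275)⁴ = (3.051)⁴ = 86.6.

ratio ≈ 86.6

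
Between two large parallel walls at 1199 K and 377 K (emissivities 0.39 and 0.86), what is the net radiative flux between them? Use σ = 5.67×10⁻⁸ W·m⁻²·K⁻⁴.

For two large parallel gray plates, q = σ(T₁⁴ − T₂⁴) / (1/ε₁ + 1/ε₂ − 1).
1/ε₁ + 1/ε₂ − 1 = 1/0.39 + 1/0.86 − 1 = 2.727.
T₁⁴ − T₂⁴ = 2.07×10^12 − 2.02×10^10 = 2.05×10^12 K⁴.
q = 5.67×10⁻⁸ × 2.05×10^12 / 2.727 = 42600 W/m².

q ≈ 42600 W/m²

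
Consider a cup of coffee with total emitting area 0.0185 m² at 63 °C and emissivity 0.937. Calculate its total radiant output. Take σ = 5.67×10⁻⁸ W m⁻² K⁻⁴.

P ≈ 12.5 W

63 °C = 336 K.
P = εσAT⁴ = 0.937 × 5.67×10⁻⁸ × 0.0185 × (336)⁴ = 0.937 × 5.67×10⁻⁸ × 0.0185 × 1.27×10^10.
P = 12.5 W.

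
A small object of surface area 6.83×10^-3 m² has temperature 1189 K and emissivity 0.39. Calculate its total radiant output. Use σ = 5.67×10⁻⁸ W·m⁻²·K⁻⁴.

Stefan–Boltzmann: P = εσAT⁴ = 0.39 × 5.67×10⁻⁸ × 6.83×10^-3 × (1189)⁴ = 0.39 × 5.67×10⁻⁸ × 6.83×10^-3 × 2.00×10^12.
P = 302 W.

P ≈ 302 W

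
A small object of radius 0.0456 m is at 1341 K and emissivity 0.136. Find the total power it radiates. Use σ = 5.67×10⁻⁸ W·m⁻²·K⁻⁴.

A = 4πr² = 4π × (0.0456)² = 0.0261 m².
P = εσAT⁴ = 0.136 × 5.67×10⁻⁸ × 0.0261 × (1341)⁴ = 0.136 × 5.67×10⁻⁸ × 0.0261 × 3.23×10^12.
P = 652 W.

P ≈ 652 W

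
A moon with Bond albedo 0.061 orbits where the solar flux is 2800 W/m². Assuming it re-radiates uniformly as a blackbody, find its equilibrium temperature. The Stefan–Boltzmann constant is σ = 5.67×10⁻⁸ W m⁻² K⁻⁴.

T ≈ 328 K

Power absorbed = (1−a)S·πR²; power emitted = 4πR²σT⁴. Equating and cancelling πR²:
T = ((1−a)S / 4σ)^(1/4) = (2630 / (4 × 5.67×10⁻⁸))^(1/4) = (1.16×10^10)^(1/4).
T = 328 K.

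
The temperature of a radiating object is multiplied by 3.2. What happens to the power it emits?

factor ≈ 105

P ∝ T⁴, so the power scales as (3.2)⁴ = 105.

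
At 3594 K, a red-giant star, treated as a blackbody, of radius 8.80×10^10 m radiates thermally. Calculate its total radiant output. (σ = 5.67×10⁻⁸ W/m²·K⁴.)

A = 4πr² = 4π × (8.80×10^10)² = 9.73×10^22 m².
P = σAT⁴ = 5.67×10⁻⁸ × 9.73×10^22 × (3594)⁴ = 5.67×10⁻⁸ × 9.73×10^22 × 1.67×10^14.
P = 9.21×10^29 W.

P ≈ 9.21×10^29 W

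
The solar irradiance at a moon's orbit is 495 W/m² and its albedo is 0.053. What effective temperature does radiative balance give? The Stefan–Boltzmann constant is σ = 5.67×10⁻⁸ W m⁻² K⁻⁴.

Power absorbed = (1−a)S·πR²; power emitted = 4πR²σT⁴. Equating and cancelling πR²:
T = ((1−a)S / 4σ)^(1/4) = (469 / (4 × 5.67×10⁻⁸))^(1/4) = (2.07×10^9)^(1/4).
T = 213 K.

T ≈ 213 K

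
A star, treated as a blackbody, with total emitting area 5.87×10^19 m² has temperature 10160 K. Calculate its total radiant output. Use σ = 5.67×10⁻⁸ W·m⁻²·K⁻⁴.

P ≈ 3.55×10^28 W

P = σAT⁴ = 5.67×10⁻⁸ × 5.87×10^19 × (10160)⁴ = 5.67×10⁻⁸ × 5.87×10^19 × 1.07×10^16.
P = 3.55×10^28 W.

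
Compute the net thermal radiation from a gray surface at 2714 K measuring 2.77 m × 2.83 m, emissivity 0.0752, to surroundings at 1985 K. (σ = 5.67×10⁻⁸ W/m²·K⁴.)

Q ≈ 1.29×10^6 W

A = 2.77 × 2.83 = 7.84 m².
Q = εσA(T⁴ − T_s⁴). T⁴ − T_s⁴ = (2714)⁴ − (1985)⁴ = 5.43×10^13 − 1.55×10^13 = 3.87×10^13 K⁴.
Q = 0.0752 × 5.67×10⁻⁸ × 7.84 × 3.87×10^13 = 1.29×10^6 W.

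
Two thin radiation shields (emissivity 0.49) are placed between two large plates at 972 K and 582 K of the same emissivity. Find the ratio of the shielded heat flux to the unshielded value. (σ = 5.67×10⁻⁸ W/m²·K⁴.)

With N identical shields there are N+1 = 3 gaps in series, each with the same radiative resistance, so the flux falls to 1/(N+1) of its unshielded value.

ratio ≈ 0.333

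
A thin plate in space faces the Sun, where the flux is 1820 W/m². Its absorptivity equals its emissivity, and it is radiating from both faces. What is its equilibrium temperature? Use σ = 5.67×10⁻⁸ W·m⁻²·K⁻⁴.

Absorbed flux αS = emitted flux 2εσT⁴ per unit area; with α = ε this gives T = (S/2σ)^(1/4).
T = (1820 / (2 × 5.67×10⁻⁸))^(1/4) = (1.60×10^10)^(1/4).
T = 356 K.

T ≈ 356 K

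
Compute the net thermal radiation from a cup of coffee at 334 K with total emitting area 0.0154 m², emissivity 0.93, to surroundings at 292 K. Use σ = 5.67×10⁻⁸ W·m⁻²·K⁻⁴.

Q = εσA(T⁴ − T_s⁴). T⁴ − T_s⁴ = (334)⁴ − (292)⁴ = 1.24×10^10 − 7.27×10^9 = 5.17×10^9 K⁴.
Q = 0.93 × 5.67×10⁻⁸ × 0.0154 × 5.17×10^9 = 4.20 W.

Q ≈ 4.20 W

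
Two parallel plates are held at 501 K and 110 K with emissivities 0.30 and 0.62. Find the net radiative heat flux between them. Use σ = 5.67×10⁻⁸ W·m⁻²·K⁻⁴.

q ≈ 903 W/m²

For two large parallel gray plates, q = σ(T₁⁴ − T₂⁴) / (1/ε₁ + 1/ε₂ − 1).
1/ε₁ + 1/ε₂ − 1 = 1/0.30 + 1/0.62 − 1 = 3.946.
T₁⁴ − T₂⁴ = 6.30×10^10 − 1.46×10^8 = 6.29×10^10 K⁴.
q = 5.67×10⁻⁸ × 6.29×10^10 / 3.946 = 903 W/m².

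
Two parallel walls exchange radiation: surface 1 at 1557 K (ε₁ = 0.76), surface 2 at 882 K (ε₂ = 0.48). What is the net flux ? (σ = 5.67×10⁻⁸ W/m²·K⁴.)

q ≈ 1.25×10^5 W/m²

For two large parallel gray plates, q = σ(T₁⁴ − T₂⁴) / (1/ε₁ + 1/ε₂ − 1).
1/ε₁ + 1/ε₂ − 1 = 1/0.76 + 1/0.48 − 1 = 2.399.
T₁⁴ − T₂⁴ = 5.88×10^12 − 6.05×10^11 = 5.27×10^12 K⁴.
q = 5.67×10⁻⁸ × 5.27×10^12 / 2.399 = 1.25×10^5 W/m².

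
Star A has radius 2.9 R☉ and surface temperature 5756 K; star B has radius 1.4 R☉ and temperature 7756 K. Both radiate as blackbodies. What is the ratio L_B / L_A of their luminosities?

L = 4πR²σT⁴ ∝ R²T⁴, so L_B/L_A = (1.4/2.9)² × (7756/5756)⁴ = 0.233 × 3.30 = 0.768.

L_B/L_A ≈ 0.768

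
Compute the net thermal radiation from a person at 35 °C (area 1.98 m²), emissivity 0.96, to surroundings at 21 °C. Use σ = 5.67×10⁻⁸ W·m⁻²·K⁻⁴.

Q ≈ 165 W

Convert: 35 °C = 308 K; 21 °C = 294 K.
Q = εσA(T⁴ − T_s⁴). T⁴ − T_s⁴ = (308)⁴ − (294)⁴ = 9.00×10^9 − 7.47×10^9 = 1.53×10^9 K⁴.
Q = 0.96 × 5.67×10⁻⁸ × 1.98 × 1.53×10^9 = 165 W.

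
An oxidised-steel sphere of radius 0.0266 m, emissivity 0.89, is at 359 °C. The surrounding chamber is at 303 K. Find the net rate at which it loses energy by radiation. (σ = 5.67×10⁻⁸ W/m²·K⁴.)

A = 4πr² = 4π × (0.0266)² = 8.89×10^-3 m².
Convert: 359 °C = 632 K.
Q = εσA(T⁴ − T_s⁴). T⁴ − T_s⁴ = (632)⁴ − (303)⁴ = 1.60×10^11 − 8.43×10^9 = 1.51×10^11 K⁴.
Q = 0.89 × 5.67×10⁻⁸ × 8.89×10^-3 × 1.51×10^11 = 67.8 W.

Q ≈ 67.8 W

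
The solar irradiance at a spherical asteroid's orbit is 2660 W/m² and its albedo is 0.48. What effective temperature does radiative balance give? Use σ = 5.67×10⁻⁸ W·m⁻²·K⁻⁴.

Power absorbed = (1−a)S·πR²; power emitted = 4πR²σT⁴. Equating and cancelling πR²:
T = ((1−a)S / 4σ)^(1/4) = (1380 / (4 × 5.67×10⁻⁸))^(1/4) = (6.10×10^9)^(1/4).
T = 279 K.

T ≈ 279 K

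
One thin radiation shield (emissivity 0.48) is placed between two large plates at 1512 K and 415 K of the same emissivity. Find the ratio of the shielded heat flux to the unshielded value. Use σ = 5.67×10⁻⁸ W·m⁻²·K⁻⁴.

With N identical shields there are N+1 = 2 gaps in series, each with the same radiative resistance, so the flux falls to 1/(N+1) of its unshielded value.

ratio ≈ 0.500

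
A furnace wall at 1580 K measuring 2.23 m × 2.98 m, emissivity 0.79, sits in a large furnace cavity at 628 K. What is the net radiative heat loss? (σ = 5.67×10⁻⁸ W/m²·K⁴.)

A = 2.23 × 2.98 = 6.65 m².
Q = εσA(T⁴ − T_s⁴). T⁴ − T_s⁴ = (1580)⁴ − (628)⁴ = 6.23×10^12 − 1.56×10^11 = 6.08×10^12 K⁴.
Q = 0.79 × 5.67×10⁻⁸ × 6.65 × 6.08×10^12 = 1.81×10^6 W.

Q ≈ 1.81×10^6 W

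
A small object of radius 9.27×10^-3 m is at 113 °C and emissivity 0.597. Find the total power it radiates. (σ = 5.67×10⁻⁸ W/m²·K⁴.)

A = 4πr² = 4π × (9.27×10^-3)² = 1.08×10^-3 m².
113 °C = 386 K.
Stefan–Boltzmann: P = εσAT⁴ = 0.597 × 5.67×10⁻⁸ × 1.08×10^-3 × (386)⁴ = 0.597 × 5.67×10⁻⁸ × 1.08×10^-3 × 2.22×10^10.
P = 0.811 W.

P ≈ 0.811 W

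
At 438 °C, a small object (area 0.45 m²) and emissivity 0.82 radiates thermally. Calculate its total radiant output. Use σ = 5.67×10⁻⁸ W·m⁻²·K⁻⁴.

438 °C = 711 K.
P = εσAT⁴ = 0.82 × 5.67×10⁻⁸ × 0.450 × (711)⁴ = 0.82 × 5.67×10⁻⁸ × 0.450 × 2.56×10^11.
P = 5350 W.

P ≈ 5350 W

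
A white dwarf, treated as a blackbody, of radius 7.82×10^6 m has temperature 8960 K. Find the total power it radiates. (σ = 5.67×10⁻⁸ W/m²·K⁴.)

A = 4πr² = 4π × (7.82×10^6)² = 7.68×10^14 m².
P = σAT⁴ = 5.67×10⁻⁸ × 7.68×10^14 × (8960)⁴ = 5.67×10⁻⁸ × 7.68×10^14 × 6.45×10^15.
P = 2.81×10^23 W.

P ≈ 2.81×10^23 W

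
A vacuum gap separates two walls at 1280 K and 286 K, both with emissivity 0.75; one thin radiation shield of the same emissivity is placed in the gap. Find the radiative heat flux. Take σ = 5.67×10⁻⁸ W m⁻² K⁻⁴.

Each of the 2 gaps contributes resistance (2/ε − 1) = 2/0.75 − 1 = 1.667; total = 3.333.
q = σ(T₁⁴ − T₂⁴) / 3.333 = 5.67×10⁻⁸ × 2.68×10^12 / 3.333 = 45500 W/m².

q ≈ 45500 W/m²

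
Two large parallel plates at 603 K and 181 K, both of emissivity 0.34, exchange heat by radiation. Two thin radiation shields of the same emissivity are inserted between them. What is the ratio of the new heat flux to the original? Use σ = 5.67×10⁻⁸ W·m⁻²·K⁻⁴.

ratio ≈ 0.333

With N identical shields there are N+1 = 3 gaps in series, each with the same radiative resistance, so the flux falls to 1/(N+1) of its unshielded value.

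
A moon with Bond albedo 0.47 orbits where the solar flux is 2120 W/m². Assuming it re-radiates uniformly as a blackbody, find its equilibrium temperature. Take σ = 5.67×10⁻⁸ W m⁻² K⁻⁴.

Power absorbed = (1−a)S·πR²; power emitted = 4πR²σT⁴. Equating and cancelling πR²:
T = ((1−a)S / 4σ)^(1/4) = (1120 / (4 × 5.67×10⁻⁸))^(1/4) = (4.95×10^9)^(1/4).
T = 265 K.

T ≈ 265 K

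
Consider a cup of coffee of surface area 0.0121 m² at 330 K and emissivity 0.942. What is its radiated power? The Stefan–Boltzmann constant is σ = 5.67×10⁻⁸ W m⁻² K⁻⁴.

P ≈ 7.66 W

Stefan–Boltzmann: P = εσAT⁴ = 0.942 × 5.67×10⁻⁸ × 0.0121 × (330)⁴ = 0.942 × 5.67×10⁻⁸ × 0.0121 × 1.19×10^10.
P = 7.66 W.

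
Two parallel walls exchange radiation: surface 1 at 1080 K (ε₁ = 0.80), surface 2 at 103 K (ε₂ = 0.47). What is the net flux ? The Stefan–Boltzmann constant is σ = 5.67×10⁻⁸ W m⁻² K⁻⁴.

For two large parallel gray plates, q = σ(T₁⁴ − T₂⁴) / (1/ε₁ + 1/ε₂ − 1).
1/ε₁ + 1/ε₂ − 1 = 1/0.80 + 1/0.47 − 1 = 2.378.
T₁⁴ − T₂⁴ = 1.36×10^12 − 1.13×10^8 = 1.36×10^12 K⁴.
q = 5.67×10⁻⁸ × 1.36×10^12 / 2.378 = 32400 W/m².

q ≈ 32400 W/m²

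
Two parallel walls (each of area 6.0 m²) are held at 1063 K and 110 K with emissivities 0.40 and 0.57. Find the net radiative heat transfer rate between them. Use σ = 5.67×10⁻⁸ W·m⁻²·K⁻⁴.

For two large parallel gray plates, q = σ(T₁⁴ − T₂⁴) / (1/ε₁ + 1/ε₂ − 1).
1/ε₁ + 1/ε₂ − 1 = 1/0.40 + 1/0.57 − 1 = 3.254.
T₁⁴ − T₂⁴ = 1.28×10^12 − 1.46×10^8 = 1.28×10^12 K⁴.
q = 5.67×10⁻⁸ × 1.28×10^12 / 3.254 = 22200 W/m².
Q = q·A = 22200 × 6.0 = 1.33×10^5 W.

Q ≈ 1.33×10^5 W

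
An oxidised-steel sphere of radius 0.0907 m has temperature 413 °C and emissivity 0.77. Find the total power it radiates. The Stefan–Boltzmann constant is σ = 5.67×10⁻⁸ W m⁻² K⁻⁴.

A = 4πr² = 4π × (0.0907)² = 0.103 m².
413 °C = 686 K.
P = εσAT⁴ = 0.77 × 5.67×10⁻⁸ × 0.103 × (686)⁴ = 0.77 × 5.67×10⁻⁸ × 0.103 × 2.21×10^11.
P = 1000 W.

P ≈ 1000 W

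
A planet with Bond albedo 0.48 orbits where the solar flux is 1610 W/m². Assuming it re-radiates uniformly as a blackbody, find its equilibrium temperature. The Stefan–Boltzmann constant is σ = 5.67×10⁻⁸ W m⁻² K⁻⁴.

Power absorbed = (1−a)S·πR²; power emitted = 4πR²σT⁴. Equating and cancelling πR²:
T = ((1−a)S / 4σ)^(1/4) = (837 / (4 × 5.67×10⁻⁸))^(1/4) = (3.69×10^9)^(1/4).
T = 246 K.

T ≈ 246 K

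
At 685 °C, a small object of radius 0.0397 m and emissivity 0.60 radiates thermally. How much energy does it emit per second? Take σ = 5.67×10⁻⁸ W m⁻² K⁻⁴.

A = 4πr² = 4π × (0.0397)² = 0.0198 m².
685 °C = 958 K.
Stefan–Boltzmann: P = εσAT⁴ = 0.60 × 5.67×10⁻⁸ × 0.0198 × (958)⁴ = 0.60 × 5.67×10⁻⁸ × 0.0198 × 8.42×10^11.
P = 568 W.

P ≈ 568 W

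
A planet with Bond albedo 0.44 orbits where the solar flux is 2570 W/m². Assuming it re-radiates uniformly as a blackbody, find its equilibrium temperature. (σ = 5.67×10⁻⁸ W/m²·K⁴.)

T ≈ 282 K

Power absorbed = (1−a)S·πR²; power emitted = 4πR²σT⁴. Equating and cancelling πR²:
T = ((1−a)S / 4σ)^(1/4) = (1440 / (4 × 5.67×10⁻⁸))^(1/4) = (6.35×10^9)^(1/4).
T = 282 K.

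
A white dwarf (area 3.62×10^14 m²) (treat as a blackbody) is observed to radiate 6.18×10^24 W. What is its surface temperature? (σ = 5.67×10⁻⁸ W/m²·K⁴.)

From P = σAT⁴, T = (P / σA)^(1/4) = (6.18×10^24 / (5.67×10⁻⁸ × 3.62×10^14))^(1/4).
T = (3.01×10^17)^(1/4) = 23400 K.

T ≈ 23400 K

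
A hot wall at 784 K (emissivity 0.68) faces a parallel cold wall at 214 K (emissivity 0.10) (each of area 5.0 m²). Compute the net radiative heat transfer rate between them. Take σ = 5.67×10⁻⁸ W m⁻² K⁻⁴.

For two large parallel gray plates, q = σ(T₁⁴ − T₂⁴) / (1/ε₁ + 1/ε₂ − 1).
1/ε₁ + 1/ε₂ − 1 = 1/0.68 + 1/0.10 − 1 = 10.47.
T₁⁴ − T₂⁴ = 3.78×10^11 − 2.10×10^9 = 3.76×10^11 K⁴.
q = 5.67×10⁻⁸ × 3.76×10^11 / 10.47 = 2030 W/m².
Q = q·A = 2030 × 5.0 = 10200 W.

Q ≈ 10200 W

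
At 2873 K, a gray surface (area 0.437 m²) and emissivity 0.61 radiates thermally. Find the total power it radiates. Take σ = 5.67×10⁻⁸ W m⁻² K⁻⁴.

P ≈ 1.03×10^6 W

Stefan–Boltzmann: P = εσAT⁴ = 0.61 × 5.67×10⁻⁸ × 0.437 × (2873)⁴ = 0.61 × 5.67×10⁻⁸ × 0.437 × 6.81×10^13.
P = 1.03×10^6 W.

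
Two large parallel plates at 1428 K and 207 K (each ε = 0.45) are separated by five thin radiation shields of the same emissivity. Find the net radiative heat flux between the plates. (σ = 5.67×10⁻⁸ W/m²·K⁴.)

Each of the 6 gaps contributes resistance (2/ε − 1) = 2/0.45 − 1 = 3.444; total = 20.67.
q = σ(T₁⁴ − T₂⁴) / 20.67 = 5.67×10⁻⁸ × 4.16×10^12 / 20.67 = 11400 W/m².

q ≈ 11400 W/m²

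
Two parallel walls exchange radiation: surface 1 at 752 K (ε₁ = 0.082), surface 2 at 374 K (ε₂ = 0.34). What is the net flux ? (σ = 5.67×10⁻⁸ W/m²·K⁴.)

For two large parallel gray plates, q = σ(T₁⁴ − T₂⁴) / (1/ε₁ + 1/ε₂ − 1).
1/ε₁ + 1/ε₂ − 1 = 1/0.082 + 1/0.34 − 1 = 14.14.
T₁⁴ − T₂⁴ = 3.20×10^11 − 1.96×10^10 = 3.00×10^11 K⁴.
q = 5.67×10⁻⁸ × 3.00×10^11 / 14.14 = 1200 W/m².

q ≈ 1200 W/m²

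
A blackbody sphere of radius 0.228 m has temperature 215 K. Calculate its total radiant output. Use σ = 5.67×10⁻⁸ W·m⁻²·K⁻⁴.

P ≈ 79.1 W

A = 4πr² = 4π × (0.228)² = 0.653 m².
P = σAT⁴ = 5.67×10⁻⁸ × 0.653 × (215)⁴ = 5.67×10⁻⁸ × 0.653 × 2.14×10^9.
P = 79.1 W.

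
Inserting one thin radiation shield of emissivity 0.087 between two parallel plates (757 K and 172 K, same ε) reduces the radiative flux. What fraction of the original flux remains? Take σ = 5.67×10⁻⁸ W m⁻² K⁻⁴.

With N identical shields there are N+1 = 2 gaps in series, each with the same radiative resistance, so the flux falls to 1/(N+1) of its unshielded value.

ratio ≈ 0.500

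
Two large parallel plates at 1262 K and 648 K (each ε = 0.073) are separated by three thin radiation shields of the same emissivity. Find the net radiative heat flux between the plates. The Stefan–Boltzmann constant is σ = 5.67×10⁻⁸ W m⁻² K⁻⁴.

q ≈ 1270 W/m²

Each of the 4 gaps contributes resistance (2/ε − 1) = 2/0.073 − 1 = 26.40; total = 105.6.
q = σ(T₁⁴ − T₂⁴) / 105.6 = 5.67×10⁻⁸ × 2.36×10^12 / 105.6 = 1270 W/m².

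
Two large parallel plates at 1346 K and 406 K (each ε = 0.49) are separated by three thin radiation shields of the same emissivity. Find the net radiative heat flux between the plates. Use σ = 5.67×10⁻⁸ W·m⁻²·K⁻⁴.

Each of the 4 gaps contributes resistance (2/ε − 1) = 2/0.49 − 1 = 3.082; total = 12.33.
q = σ(T₁⁴ − T₂⁴) / 12.33 = 5.67×10⁻⁸ × 3.26×10^12 / 12.33 = 15000 W/m².

q ≈ 15000 W/m²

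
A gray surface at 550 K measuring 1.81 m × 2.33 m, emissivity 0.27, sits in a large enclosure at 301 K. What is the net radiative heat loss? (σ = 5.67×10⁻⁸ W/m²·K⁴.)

Q ≈ 5380 W

A = 1.81 × 2.33 = 4.22 m².
Q = εσA(T⁴ − T_s⁴). T⁴ − T_s⁴ = (550)⁴ − (301)⁴ = 9.15×10^10 − 8.21×10^9 = 8.33×10^10 K⁴.
Q = 0.27 × 5.67×10⁻⁸ × 4.22 × 8.33×10^10 = 5380 W.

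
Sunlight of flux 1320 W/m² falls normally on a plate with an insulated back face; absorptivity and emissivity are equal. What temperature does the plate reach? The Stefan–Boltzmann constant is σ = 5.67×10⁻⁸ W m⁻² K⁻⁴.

T ≈ 391 K

Absorbed flux αS = emitted flux εσT⁴ (one radiating face); with α = ε, T = (S/σ)^(1/4).
T = (1320 / 5.67×10⁻⁸)^(1/4) = (2.33×10^10)^(1/4).
T = 391 K.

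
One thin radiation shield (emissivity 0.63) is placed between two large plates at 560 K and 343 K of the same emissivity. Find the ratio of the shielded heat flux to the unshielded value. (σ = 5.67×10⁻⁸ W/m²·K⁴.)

ratio ≈ 0.500

With N identical shields there are N+1 = 2 gaps in series, each with the same radiative resistance, so the flux falls to 1/(N+1) of its unshielded value.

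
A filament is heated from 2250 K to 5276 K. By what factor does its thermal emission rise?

ratio ≈ 30.2

P ∝ T⁴, so the ratio is (5276/2250)⁴ = (2.345)⁴ = 30.2.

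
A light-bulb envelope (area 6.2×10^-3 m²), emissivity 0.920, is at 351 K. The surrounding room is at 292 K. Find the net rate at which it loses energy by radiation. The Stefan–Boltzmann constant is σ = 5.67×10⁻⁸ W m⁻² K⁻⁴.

Q ≈ 2.56 W

Q = εσA(T⁴ − T_s⁴). T⁴ − T_s⁴ = (351)⁴ − (292)⁴ = 1.52×10^10 − 7.27×10^9 = 7.91×10^9 K⁴.
Q = 0.920 × 5.67×10⁻⁸ × 6.20×10^-3 × 7.91×10^9 = 2.56 W.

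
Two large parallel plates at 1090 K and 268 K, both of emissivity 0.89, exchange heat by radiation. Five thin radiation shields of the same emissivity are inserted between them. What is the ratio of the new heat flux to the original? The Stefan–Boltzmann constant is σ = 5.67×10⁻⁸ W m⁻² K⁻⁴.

ratio ≈ 0.167

With N identical shields there are N+1 = 6 gaps in series, each with the same radiative resistance, so the flux falls to 1/(N+1) of its unshielded value.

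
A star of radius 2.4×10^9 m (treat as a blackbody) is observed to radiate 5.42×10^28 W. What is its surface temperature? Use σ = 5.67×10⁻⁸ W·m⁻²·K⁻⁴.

T ≈ 10700 K

A = 4πr² = 4π × (2.4×10^9)² = 7.24×10^19 m².
From P = σAT⁴, T = (P / σA)^(1/4) = (5.42×10^28 / (5.67×10⁻⁸ × 7.24×10^19))^(1/4).
T = (1.32×10^16)^(1/4) = 10700 K.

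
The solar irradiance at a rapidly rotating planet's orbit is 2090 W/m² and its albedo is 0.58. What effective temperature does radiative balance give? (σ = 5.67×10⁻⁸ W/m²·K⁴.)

Power absorbed = (1−a)S·πR²; power emitted = 4πR²σT⁴. Equating and cancelling πR²:
T = ((1−a)S / 4σ)^(1/4) = (878 / (4 × 5.67×10⁻⁸))^(1/4) = (3.87×10^9)^(1/4).
T = 249 K.

T ≈ 249 K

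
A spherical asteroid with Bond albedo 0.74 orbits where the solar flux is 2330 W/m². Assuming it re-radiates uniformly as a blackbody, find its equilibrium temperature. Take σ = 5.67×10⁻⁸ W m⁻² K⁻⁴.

Power absorbed = (1−a)S·πR²; power emitted = 4πR²σT⁴. Equating and cancelling πR²:
T = ((1−a)S / 4σ)^(1/4) = (606 / (4 × 5.67×10⁻⁸))^(1/4) = (2.67×10^9)^(1/4).
T = 227 K.

T ≈ 227 K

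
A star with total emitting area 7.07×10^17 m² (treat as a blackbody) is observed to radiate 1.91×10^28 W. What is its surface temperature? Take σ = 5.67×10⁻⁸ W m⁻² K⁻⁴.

From P = σAT⁴, T = (P / σA)^(1/4) = (1.91×10^28 / (5.67×10⁻⁸ × 7.07×10^17))^(1/4).
T = (4.76×10^17)^(1/4) = 26300 K.

T ≈ 26300 K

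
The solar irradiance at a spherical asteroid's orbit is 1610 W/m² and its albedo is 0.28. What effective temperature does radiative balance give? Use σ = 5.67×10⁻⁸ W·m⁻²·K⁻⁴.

Power absorbed = (1−a)S·πR²; power emitted = 4πR²σT⁴. Equating and cancelling πR²:
T = ((1−a)S / 4σ)^(1/4) = (1160 / (4 × 5.67×10⁻⁸))^(1/4) = (5.11×10^9)^(1/4).
T = 267 K.

T ≈ 267 K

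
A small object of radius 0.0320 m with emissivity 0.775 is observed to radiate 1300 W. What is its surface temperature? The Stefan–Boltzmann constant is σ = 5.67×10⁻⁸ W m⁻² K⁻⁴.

A = 4πr² = 4π × (0.0320)² = 0.0129 m².
From P = εσAT⁴, T = (P / εσA)^(1/4) = (1300 / (0.775 × 5.67×10⁻⁸ × 0.0129))^(1/4).
T = (2.30×10^12)^(1/4) = 1230 K.

T ≈ 1230 K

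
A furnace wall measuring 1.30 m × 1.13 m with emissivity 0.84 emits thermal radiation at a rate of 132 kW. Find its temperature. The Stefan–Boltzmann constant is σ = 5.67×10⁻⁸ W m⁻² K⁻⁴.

T ≈ 1170 K

A = 1.30 × 1.13 = 1.47 m².
From P = εσAT⁴, T = (P / εσA)^(1/4) = (1.32×10^5 / (0.84 × 5.67×10⁻⁸ × 1.47))^(1/4).
T = (1.89×10^12)^(1/4) = 1170 K.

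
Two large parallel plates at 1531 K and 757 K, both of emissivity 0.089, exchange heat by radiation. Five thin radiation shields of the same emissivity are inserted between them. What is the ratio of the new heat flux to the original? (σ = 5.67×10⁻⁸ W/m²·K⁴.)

With N identical shields there are N+1 = 6 gaps in series, each with the same radiative resistance, so the flux falls to 1/(N+1) of its unshielded value.

ratio ≈ 0.167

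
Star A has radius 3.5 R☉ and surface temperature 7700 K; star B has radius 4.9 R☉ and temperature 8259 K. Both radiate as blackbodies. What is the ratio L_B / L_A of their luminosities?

L = 4πR²σT⁴ ∝ R²T⁴, so L_B/L_A = (4.9/3.5)² × (8259/7700)⁴ = 1.96 × 1.32 = 2.59.

L_B/L_A ≈ 2.59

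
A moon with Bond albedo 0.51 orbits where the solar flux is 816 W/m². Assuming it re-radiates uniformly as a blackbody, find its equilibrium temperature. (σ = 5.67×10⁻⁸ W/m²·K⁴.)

Power absorbed = (1−a)S·πR²; power emitted = 4πR²σT⁴. Equating and cancelling πR²:
T = ((1−a)S / 4σ)^(1/4) = (400 / (4 × 5.67×10⁻⁸))^(1/4) = (1.76×10^9)^(1/4).
T = 205 K.

T ≈ 205 K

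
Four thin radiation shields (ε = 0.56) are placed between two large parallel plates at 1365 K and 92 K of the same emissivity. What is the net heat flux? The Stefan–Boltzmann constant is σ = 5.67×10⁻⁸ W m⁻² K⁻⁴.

Each of the 5 gaps contributes resistance (2/ε − 1) = 2/0.56 − 1 = 2.571; total = 12.86.
q = σ(T₁⁴ − T₂⁴) / 12.86 = 5.67×10⁻⁸ × 3.47×10^12 / 12.86 = 15300 W/m².

q ≈ 15300 W/m²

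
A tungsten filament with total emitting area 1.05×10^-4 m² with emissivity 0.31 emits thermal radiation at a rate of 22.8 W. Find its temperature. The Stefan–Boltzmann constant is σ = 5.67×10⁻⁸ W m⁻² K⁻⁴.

T ≈ 1870 K

From P = εσAT⁴, T = (P / εσA)^(1/4) = (22.8 / (0.31 × 5.67×10⁻⁸ × 1.05×10^-4))^(1/4).
T = (1.24×10^13)^(1/4) = 1870 K.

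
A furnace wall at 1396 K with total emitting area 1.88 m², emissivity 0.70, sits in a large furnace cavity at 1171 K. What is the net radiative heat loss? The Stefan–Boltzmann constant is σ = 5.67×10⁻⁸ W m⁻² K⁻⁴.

Q ≈ 1.43×10^5 W

Q = εσA(T⁴ − T_s⁴). T⁴ − T_s⁴ = (1396)⁴ − (1171)⁴ = 3.80×10^12 − 1.88×10^12 = 1.92×10^12 K⁴.
Q = 0.70 × 5.67×10⁻⁸ × 1.88 × 1.92×10^12 = 1.43×10^5 W.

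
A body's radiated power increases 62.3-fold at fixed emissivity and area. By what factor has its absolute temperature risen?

factor ≈ 2.81

P ∝ T⁴ ⇒ T ∝ P^(1/4), so T scales by (62.3)^(1/4) = 2.81.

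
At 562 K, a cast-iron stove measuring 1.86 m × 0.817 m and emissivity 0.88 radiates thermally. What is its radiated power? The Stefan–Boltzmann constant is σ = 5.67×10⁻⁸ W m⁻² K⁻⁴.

A = 1.86 × 0.817 = 1.52 m².
Stefan–Boltzmann: P = εσAT⁴ = 0.88 × 5.67×10⁻⁸ × 1.52 × (562)⁴ = 0.88 × 5.67×10⁻⁸ × 1.52 × 9.98×10^10.
P = 7560 W.

P ≈ 7560 W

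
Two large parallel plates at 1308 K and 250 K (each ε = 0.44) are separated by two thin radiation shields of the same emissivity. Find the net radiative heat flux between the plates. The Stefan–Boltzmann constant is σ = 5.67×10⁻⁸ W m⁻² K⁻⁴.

q ≈ 15600 W/m²

Each of the 3 gaps contributes resistance (2/ε − 1) = 2/0.44 − 1 = 3.545; total = 10.64.
q = σ(T₁⁴ − T₂⁴) / 10.64 = 5.67×10⁻⁸ × 2.92×10^12 / 10.64 = 15600 W/m².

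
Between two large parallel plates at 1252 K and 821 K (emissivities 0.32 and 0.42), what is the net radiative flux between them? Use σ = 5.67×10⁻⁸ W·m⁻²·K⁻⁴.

q ≈ 25200 W/m²

For two large parallel gray plates, q = σ(T₁⁴ − T₂⁴) / (1/ε₁ + 1/ε₂ − 1).
1/ε₁ + 1/ε₂ − 1 = 1/0.32 + 1/0.42 − 1 = 4.506.
T₁⁴ − T₂⁴ = 2.46×10^12 − 4.54×10^11 = 2.00×10^12 K⁴.
q = 5.67×10⁻⁸ × 2.00×10^12 / 4.506 = 25200 W/m².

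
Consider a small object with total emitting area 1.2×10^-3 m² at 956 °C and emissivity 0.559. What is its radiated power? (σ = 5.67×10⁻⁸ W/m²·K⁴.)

956 °C = 1229 K.
P = εσAT⁴ = 0.559 × 5.67×10⁻⁸ × 1.20×10^-3 × (1229)⁴ = 0.559 × 5.67×10⁻⁸ × 1.20×10^-3 × 2.28×10^12.
P = 86.8 W.

P ≈ 86.8 W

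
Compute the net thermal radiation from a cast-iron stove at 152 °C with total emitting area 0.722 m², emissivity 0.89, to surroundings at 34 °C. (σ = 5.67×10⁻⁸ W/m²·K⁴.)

Q ≈ 865 W

Convert: 152 °C = 425 K; 34 °C = 307 K.
Q = εσA(T⁴ − T_s⁴). T⁴ − T_s⁴ = (425)⁴ − (307)⁴ = 3.26×10^10 − 8.88×10^9 = 2.37×10^10 K⁴.
Q = 0.89 × 5.67×10⁻⁸ × 0.722 × 2.37×10^10 = 865 W.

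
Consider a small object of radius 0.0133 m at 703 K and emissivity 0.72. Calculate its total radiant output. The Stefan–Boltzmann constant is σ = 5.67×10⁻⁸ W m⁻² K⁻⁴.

P ≈ 22.2 W

A = 4πr² = 4π × (0.0133)² = 2.22×10^-3 m².
Stefan–Boltzmann: P = εσAT⁴ = 0.72 × 5.67×10⁻⁸ × 2.22×10^-3 × (703)⁴ = 0.72 × 5.67×10⁻⁸ × 2.22×10^-3 × 2.44×10^11.
P = 22.2 W.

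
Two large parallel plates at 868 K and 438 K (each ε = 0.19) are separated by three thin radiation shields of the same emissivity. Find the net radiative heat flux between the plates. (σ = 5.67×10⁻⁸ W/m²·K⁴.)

Each of the 4 gaps contributes resistance (2/ε − 1) = 2/0.19 − 1 = 9.526; total = 38.11.
q = σ(T₁⁴ − T₂⁴) / 38.11 = 5.67×10⁻⁸ × 5.31×10^11 / 38.11 = 790 W/m².

q ≈ 790 W/m²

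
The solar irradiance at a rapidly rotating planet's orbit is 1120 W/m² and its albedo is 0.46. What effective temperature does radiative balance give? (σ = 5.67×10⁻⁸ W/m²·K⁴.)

Power absorbed = (1−a)S·πR²; power emitted = 4πR²σT⁴. Equating and cancelling πR²:
T = ((1−a)S / 4σ)^(1/4) = (605 / (4 × 5.67×10⁻⁸))^(1/4) = (2.67×10^9)^(1/4).
T = 227 K.

T ≈ 227 K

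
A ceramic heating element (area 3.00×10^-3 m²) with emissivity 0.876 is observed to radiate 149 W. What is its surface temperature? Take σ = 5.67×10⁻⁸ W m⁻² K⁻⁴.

T ≈ 1000 K

From P = εσAT⁴, T = (P / εσA)^(1/4) = (149 / (0.876 × 5.67×10⁻⁸ × 3.00×10^-3))^(1/4).
T = (10.00×10^11)^(1/4) = 1000 K.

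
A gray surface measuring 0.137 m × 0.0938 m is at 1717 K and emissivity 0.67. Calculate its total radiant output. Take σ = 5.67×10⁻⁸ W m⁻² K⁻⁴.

P ≈ 4240 W

A = 0.137 × 0.0938 = 0.0129 m².
P = εσAT⁴ = 0.67 × 5.67×10⁻⁸ × 0.0129 × (1717)⁴ = 0.67 × 5.67×10⁻⁸ × 0.0129 × 8.69×10^12.
P = 4240 W.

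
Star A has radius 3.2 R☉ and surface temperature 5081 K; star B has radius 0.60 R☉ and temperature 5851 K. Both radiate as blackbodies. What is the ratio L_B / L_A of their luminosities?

L_B/L_A ≈ 0.0618

L = 4πR²σT⁴ ∝ R²T⁴, so L_B/L_A = (0.60/3.2)² × (5851/5081)⁴ = 0.0352 × 1.76 = 0.0618.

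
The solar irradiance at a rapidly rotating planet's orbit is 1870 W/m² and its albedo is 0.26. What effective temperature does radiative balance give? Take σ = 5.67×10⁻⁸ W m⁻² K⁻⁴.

T ≈ 279 K

Power absorbed = (1−a)S·πR²; power emitted = 4πR²σT⁴. Equating and cancelling πR²:
T = ((1−a)S / 4σ)^(1/4) = (1380 / (4 × 5.67×10⁻⁸))^(1/4) = (6.10×10^9)^(1/4).
T = 279 K.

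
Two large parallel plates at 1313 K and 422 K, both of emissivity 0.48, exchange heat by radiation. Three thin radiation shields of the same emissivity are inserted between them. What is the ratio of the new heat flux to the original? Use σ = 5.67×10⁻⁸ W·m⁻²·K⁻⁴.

ratio ≈ 0.250

With N identical shields there are N+1 = 4 gaps in series, each with the same radiative resistance, so the flux falls to 1/(N+1) of its unshielded value.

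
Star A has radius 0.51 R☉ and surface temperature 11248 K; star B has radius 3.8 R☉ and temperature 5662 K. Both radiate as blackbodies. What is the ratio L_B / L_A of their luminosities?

L = 4πR²σT⁴ ∝ R²T⁴, so L_B/L_A = (3.8/0.51)² × (5662/11248)⁴ = 55.5 × 0.0642 = 3.56.

L_B/L_A ≈ 3.56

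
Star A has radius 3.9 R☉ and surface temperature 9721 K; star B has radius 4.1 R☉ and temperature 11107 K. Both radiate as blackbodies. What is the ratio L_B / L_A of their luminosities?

L_B/L_A ≈ 1.88

L = 4πR²σT⁴ ∝ R²T⁴, so L_B/L_A = (4.1/3.9)² × (11107/9721)⁴ = 1.11 × 1.70 = 1.88.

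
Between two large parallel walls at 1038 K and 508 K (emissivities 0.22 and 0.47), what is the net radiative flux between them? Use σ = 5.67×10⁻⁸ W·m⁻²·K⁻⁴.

q ≈ 10900 W/m²

For two large parallel gray plates, q = σ(T₁⁴ − T₂⁴) / (1/ε₁ + 1/ε₂ − 1).
1/ε₁ + 1/ε₂ − 1 = 1/0.22 + 1/0.47 − 1 = 5.673.
T₁⁴ − T₂⁴ = 1.16×10^12 − 6.66×10^10 = 1.09×10^12 K⁴.
q = 5.67×10⁻⁸ × 1.09×10^12 / 5.673 = 10900 W/m².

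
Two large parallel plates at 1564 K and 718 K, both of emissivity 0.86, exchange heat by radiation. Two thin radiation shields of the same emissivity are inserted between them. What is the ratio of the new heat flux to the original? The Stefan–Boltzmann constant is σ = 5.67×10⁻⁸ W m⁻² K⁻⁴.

ratio ≈ 0.333

With N identical shields there are N+1 = 3 gaps in series, each with the same radiative resistance, so the flux falls to 1/(N+1) of its unshielded value.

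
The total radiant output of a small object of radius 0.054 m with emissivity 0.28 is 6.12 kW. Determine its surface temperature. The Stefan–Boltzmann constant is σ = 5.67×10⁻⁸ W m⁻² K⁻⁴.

T ≈ 1800 K

A = 4πr² = 4π × (0.054)² = 0.0366 m².
From P = εσAT⁴, T = (P / εσA)^(1/4) = (6120 / (0.28 × 5.67×10⁻⁸ × 0.0366))^(1/4).
T = (1.05×10^13)^(1/4) = 1800 K.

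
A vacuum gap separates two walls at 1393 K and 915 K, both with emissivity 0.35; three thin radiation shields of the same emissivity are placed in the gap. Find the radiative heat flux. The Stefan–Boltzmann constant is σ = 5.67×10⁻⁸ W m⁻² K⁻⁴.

Each of the 4 gaps contributes resistance (2/ε − 1) = 2/0.35 − 1 = 4.714; total = 18.86.
q = σ(T₁⁴ − T₂⁴) / 18.86 = 5.67×10⁻⁸ × 3.06×10^12 / 18.86 = 9210 W/m².

q ≈ 9210 W/m²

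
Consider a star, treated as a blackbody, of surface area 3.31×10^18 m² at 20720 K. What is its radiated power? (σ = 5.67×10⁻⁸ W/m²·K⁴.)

P ≈ 3.46×10^28 W

P = σAT⁴ = 5.67×10⁻⁸ × 3.31×10^18 × (20720)⁴ = 5.67×10⁻⁸ × 3.31×10^18 × 1.84×10^17.
P = 3.46×10^28 W.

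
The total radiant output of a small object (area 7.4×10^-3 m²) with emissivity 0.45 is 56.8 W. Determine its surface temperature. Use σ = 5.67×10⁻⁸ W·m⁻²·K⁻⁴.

From P = εσAT⁴, T = (P / εσA)^(1/4) = (56.8 / (0.45 × 5.67×10⁻⁸ × 7.40×10^-3))^(1/4).
T = (3.01×10^11)^(1/4) = 741 K.

T ≈ 741 K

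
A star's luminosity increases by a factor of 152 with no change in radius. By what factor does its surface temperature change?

factor ≈ 3.51

P ∝ T⁴ ⇒ T ∝ P^(1/4), so T scales by (152)^(1/4) = 3.51.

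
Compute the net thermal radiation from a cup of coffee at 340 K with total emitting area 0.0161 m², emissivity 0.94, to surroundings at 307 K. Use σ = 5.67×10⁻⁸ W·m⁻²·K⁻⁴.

Q = εσA(T⁴ − T_s⁴). T⁴ − T_s⁴ = (340)⁴ − (307)⁴ = 1.34×10^10 − 8.88×10^9 = 4.48×10^9 K⁴.
Q = 0.94 × 5.67×10⁻⁸ × 0.0161 × 4.48×10^9 = 3.84 W.

Q ≈ 3.84 W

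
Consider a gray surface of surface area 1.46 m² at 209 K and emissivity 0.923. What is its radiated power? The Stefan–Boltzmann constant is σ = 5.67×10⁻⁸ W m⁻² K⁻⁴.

P ≈ 146 W

Stefan–Boltzmann: P = εσAT⁴ = 0.923 × 5.67×10⁻⁸ × 1.46 × (209)⁴ = 0.923 × 5.67×10⁻⁸ × 1.46 × 1.91×10^9.
P = 146 W.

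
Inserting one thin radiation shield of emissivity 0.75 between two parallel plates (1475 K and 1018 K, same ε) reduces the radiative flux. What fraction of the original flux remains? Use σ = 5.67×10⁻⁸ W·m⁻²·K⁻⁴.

With N identical shields there are N+1 = 2 gaps in series, each with the same radiative resistance, so the flux falls to 1/(N+1) of its unshielded value.

ratio ≈ 0.500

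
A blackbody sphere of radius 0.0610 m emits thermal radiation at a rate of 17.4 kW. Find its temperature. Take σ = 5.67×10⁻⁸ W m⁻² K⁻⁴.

T ≈ 1600 K

A = 4πr² = 4π × (0.0610)² = 0.0468 m².
From P = σAT⁴, T = (P / σA)^(1/4) = (17400 / (5.67×10⁻⁸ × 0.0468))^(1/4).
T = (6.56×10^12)^(1/4) = 1600 K.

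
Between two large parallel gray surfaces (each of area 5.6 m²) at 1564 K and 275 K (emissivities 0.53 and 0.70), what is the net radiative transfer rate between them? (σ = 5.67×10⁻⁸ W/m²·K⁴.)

For two large parallel gray plates, q = σ(T₁⁴ − T₂⁴) / (1/ε₁ + 1/ε₂ − 1).
1/ε₁ + 1/ε₂ − 1 = 1/0.53 + 1/0.70 − 1 = 2.315.
T₁⁴ − T₂⁴ = 5.98×10^12 − 5.72×10^9 = 5.98×10^12 K⁴.
q = 5.67×10⁻⁸ × 5.98×10^12 / 2.315 = 1.46×10^5 W/m².
Q = q·A = 1.46×10^5 × 5.6 = 8.20×10^5 W.

Q ≈ 8.20×10^5 W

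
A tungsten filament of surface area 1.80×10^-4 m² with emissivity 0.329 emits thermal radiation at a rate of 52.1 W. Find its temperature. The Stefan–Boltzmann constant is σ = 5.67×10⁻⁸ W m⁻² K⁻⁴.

From P = εσAT⁴, T = (P / εσA)^(1/4) = (52.1 / (0.329 × 5.67×10⁻⁸ × 1.80×10^-4))^(1/4).
T = (1.55×10^13)^(1/4) = 1980 K.

T ≈ 1980 K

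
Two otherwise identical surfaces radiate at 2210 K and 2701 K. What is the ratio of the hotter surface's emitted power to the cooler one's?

P ∝ T⁴, so the ratio is (2701/2210)⁴ = (1.222)⁴ = 2.23.

ratio ≈ 2.23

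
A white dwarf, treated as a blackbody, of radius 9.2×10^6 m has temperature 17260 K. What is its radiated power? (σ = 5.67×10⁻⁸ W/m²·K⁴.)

P ≈ 5.35×10^24 W

A = 4πr² = 4π × (9.2×10^6)² = 1.06×10^15 m².
P = σAT⁴ = 5.67×10⁻⁸ × 1.06×10^15 × (17260)⁴ = 5.67×10⁻⁸ × 1.06×10^15 × 8.87×10^16.
P = 5.35×10^24 W.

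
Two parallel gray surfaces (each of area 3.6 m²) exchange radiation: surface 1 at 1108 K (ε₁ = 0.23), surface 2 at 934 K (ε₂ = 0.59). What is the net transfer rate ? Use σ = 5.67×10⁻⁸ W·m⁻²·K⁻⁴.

Q ≈ 30200 W

For two large parallel gray plates, q = σ(T₁⁴ − T₂⁴) / (1/ε₁ + 1/ε₂ − 1).
1/ε₁ + 1/ε₂ − 1 = 1/0.23 + 1/0.59 − 1 = 5.043.
T₁⁴ − T₂⁴ = 1.51×10^12 − 7.61×10^11 = 7.46×10^11 K⁴.
q = 5.67×10⁻⁸ × 7.46×10^11 / 5.043 = 8390 W/m².
Q = q·A = 8390 × 3.6 = 30200 W.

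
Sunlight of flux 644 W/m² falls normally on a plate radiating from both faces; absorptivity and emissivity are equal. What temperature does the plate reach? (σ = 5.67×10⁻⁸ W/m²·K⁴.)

Absorbed flux αS = emitted flux 2εσT⁴ per unit area; with α = ε this gives T = (S/2σ)^(1/4).
T = (644 / (2 × 5.67×10⁻⁸))^(1/4) = (5.68×10^9)^(1/4).
T = 275 K.

T ≈ 275 K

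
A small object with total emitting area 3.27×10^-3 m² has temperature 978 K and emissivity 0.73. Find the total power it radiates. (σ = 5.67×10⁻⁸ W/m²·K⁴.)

Stefan–Boltzmann: P = εσAT⁴ = 0.73 × 5.67×10⁻⁸ × 3.27×10^-3 × (978)⁴ = 0.73 × 5.67×10⁻⁸ × 3.27×10^-3 × 9.15×10^11.
P = 124 W.

P ≈ 124 W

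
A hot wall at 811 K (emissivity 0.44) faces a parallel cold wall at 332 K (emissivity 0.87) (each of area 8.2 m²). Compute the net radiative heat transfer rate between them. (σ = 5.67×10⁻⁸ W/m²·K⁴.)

For two large parallel gray plates, q = σ(T₁⁴ − T₂⁴) / (1/ε₁ + 1/ε₂ − 1).
1/ε₁ + 1/ε₂ − 1 = 1/0.44 + 1/0.87 − 1 = 2.422.
T₁⁴ − T₂⁴ = 4.33×10^11 − 1.21×10^10 = 4.20×10^11 K⁴.
q = 5.67×10⁻⁸ × 4.20×10^11 / 2.422 = 9840 W/m².
Q = q·A = 9840 × 8.2 = 80700 W.

Q ≈ 80700 W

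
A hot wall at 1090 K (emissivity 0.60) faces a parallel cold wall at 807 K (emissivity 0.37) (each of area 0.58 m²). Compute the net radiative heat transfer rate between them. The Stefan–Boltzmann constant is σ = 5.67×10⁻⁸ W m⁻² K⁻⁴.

Q ≈ 9640 W

For two large parallel gray plates, q = σ(T₁⁴ − T₂⁴) / (1/ε₁ + 1/ε₂ − 1).
1/ε₁ + 1/ε₂ − 1 = 1/0.60 + 1/0.37 − 1 = 3.369.
T₁⁴ − T₂⁴ = 1.41×10^12 − 4.24×10^11 = 9.87×10^11 K⁴.
q = 5.67×10⁻⁸ × 9.87×10^11 / 3.369 = 16600 W/m².
Q = q·A = 16600 × 0.58 = 9640 W.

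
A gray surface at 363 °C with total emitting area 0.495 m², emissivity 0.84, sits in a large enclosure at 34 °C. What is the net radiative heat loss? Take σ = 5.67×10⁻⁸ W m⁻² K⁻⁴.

Q ≈ 3650 W

Convert: 363 °C = 636 K; 34 °C = 307 K.
Q = εσA(T⁴ − T_s⁴). T⁴ − T_s⁴ = (636)⁴ − (307)⁴ = 1.64×10^11 − 8.88×10^9 = 1.55×10^11 K⁴.
Q = 0.84 × 5.67×10⁻⁸ × 0.495 × 1.55×10^11 = 3650 W.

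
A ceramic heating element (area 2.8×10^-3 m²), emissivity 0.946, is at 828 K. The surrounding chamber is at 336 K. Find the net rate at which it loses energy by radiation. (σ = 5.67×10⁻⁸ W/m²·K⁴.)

Q = εσA(T⁴ − T_s⁴). T⁴ − T_s⁴ = (828)⁴ − (336)⁴ = 4.70×10^11 − 1.27×10^10 = 4.57×10^11 K⁴.
Q = 0.946 × 5.67×10⁻⁸ × 2.80×10^-3 × 4.57×10^11 = 68.7 W.

Q ≈ 68.7 W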